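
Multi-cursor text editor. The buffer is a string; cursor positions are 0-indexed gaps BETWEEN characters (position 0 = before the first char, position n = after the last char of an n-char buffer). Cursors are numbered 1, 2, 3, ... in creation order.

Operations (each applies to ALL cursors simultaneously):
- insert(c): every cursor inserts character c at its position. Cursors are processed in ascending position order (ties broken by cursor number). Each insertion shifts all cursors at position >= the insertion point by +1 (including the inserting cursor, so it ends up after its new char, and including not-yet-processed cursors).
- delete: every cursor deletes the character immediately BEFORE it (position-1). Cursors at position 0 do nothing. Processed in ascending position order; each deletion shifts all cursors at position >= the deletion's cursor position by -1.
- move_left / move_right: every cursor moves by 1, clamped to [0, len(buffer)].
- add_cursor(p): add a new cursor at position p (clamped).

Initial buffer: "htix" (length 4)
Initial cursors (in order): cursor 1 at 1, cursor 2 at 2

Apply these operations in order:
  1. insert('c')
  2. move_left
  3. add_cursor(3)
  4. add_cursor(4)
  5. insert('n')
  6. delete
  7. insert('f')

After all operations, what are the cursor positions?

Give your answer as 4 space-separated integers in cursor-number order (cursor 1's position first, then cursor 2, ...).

Answer: 2 6 6 8

Derivation:
After op 1 (insert('c')): buffer="hctcix" (len 6), cursors c1@2 c2@4, authorship .1.2..
After op 2 (move_left): buffer="hctcix" (len 6), cursors c1@1 c2@3, authorship .1.2..
After op 3 (add_cursor(3)): buffer="hctcix" (len 6), cursors c1@1 c2@3 c3@3, authorship .1.2..
After op 4 (add_cursor(4)): buffer="hctcix" (len 6), cursors c1@1 c2@3 c3@3 c4@4, authorship .1.2..
After op 5 (insert('n')): buffer="hnctnncnix" (len 10), cursors c1@2 c2@6 c3@6 c4@8, authorship .11.2324..
After op 6 (delete): buffer="hctcix" (len 6), cursors c1@1 c2@3 c3@3 c4@4, authorship .1.2..
After op 7 (insert('f')): buffer="hfctffcfix" (len 10), cursors c1@2 c2@6 c3@6 c4@8, authorship .11.2324..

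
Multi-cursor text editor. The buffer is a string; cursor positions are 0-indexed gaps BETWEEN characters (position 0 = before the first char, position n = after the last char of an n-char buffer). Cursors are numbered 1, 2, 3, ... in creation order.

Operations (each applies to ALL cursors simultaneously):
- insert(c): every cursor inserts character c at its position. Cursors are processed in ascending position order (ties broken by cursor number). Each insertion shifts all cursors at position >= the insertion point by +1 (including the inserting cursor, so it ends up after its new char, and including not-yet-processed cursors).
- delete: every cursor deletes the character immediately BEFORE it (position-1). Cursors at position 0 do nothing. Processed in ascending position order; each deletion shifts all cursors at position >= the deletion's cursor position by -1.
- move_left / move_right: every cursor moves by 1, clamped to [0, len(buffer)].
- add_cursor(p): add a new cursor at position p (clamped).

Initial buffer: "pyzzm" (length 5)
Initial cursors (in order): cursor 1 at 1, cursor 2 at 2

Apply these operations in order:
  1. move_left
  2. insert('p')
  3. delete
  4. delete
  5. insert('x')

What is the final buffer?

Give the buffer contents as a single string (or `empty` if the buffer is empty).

After op 1 (move_left): buffer="pyzzm" (len 5), cursors c1@0 c2@1, authorship .....
After op 2 (insert('p')): buffer="pppyzzm" (len 7), cursors c1@1 c2@3, authorship 1.2....
After op 3 (delete): buffer="pyzzm" (len 5), cursors c1@0 c2@1, authorship .....
After op 4 (delete): buffer="yzzm" (len 4), cursors c1@0 c2@0, authorship ....
After op 5 (insert('x')): buffer="xxyzzm" (len 6), cursors c1@2 c2@2, authorship 12....

Answer: xxyzzm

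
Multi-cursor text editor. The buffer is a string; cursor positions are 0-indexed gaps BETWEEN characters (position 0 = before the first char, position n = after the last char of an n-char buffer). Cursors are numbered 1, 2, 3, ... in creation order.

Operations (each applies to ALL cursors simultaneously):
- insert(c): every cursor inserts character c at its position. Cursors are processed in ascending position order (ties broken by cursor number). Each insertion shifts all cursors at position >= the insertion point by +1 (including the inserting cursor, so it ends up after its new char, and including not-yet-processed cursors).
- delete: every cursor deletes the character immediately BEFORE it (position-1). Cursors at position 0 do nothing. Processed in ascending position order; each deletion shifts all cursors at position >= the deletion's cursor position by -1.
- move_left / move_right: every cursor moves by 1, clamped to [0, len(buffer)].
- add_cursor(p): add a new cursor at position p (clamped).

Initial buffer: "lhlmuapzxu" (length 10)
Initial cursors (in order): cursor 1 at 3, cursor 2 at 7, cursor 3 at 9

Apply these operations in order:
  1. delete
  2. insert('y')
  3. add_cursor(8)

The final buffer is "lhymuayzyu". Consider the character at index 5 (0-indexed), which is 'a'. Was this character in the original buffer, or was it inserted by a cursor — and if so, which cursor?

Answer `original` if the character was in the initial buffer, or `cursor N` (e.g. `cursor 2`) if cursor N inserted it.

After op 1 (delete): buffer="lhmuazu" (len 7), cursors c1@2 c2@5 c3@6, authorship .......
After op 2 (insert('y')): buffer="lhymuayzyu" (len 10), cursors c1@3 c2@7 c3@9, authorship ..1...2.3.
After op 3 (add_cursor(8)): buffer="lhymuayzyu" (len 10), cursors c1@3 c2@7 c4@8 c3@9, authorship ..1...2.3.
Authorship (.=original, N=cursor N): . . 1 . . . 2 . 3 .
Index 5: author = original

Answer: original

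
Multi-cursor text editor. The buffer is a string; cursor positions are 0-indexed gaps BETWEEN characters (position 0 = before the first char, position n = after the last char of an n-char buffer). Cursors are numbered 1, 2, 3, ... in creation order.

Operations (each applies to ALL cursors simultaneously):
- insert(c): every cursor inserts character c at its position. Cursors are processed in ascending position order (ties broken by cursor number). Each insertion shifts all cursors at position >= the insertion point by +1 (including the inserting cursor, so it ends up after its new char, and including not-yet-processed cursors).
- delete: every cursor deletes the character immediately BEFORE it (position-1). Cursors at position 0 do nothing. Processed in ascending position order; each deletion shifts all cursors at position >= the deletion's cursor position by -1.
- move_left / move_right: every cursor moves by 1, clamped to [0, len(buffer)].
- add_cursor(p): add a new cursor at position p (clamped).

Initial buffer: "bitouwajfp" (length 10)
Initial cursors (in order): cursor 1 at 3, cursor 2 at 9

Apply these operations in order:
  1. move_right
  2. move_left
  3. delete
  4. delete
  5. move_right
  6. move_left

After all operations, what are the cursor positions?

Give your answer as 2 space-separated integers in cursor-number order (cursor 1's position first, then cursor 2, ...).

After op 1 (move_right): buffer="bitouwajfp" (len 10), cursors c1@4 c2@10, authorship ..........
After op 2 (move_left): buffer="bitouwajfp" (len 10), cursors c1@3 c2@9, authorship ..........
After op 3 (delete): buffer="biouwajp" (len 8), cursors c1@2 c2@7, authorship ........
After op 4 (delete): buffer="bouwap" (len 6), cursors c1@1 c2@5, authorship ......
After op 5 (move_right): buffer="bouwap" (len 6), cursors c1@2 c2@6, authorship ......
After op 6 (move_left): buffer="bouwap" (len 6), cursors c1@1 c2@5, authorship ......

Answer: 1 5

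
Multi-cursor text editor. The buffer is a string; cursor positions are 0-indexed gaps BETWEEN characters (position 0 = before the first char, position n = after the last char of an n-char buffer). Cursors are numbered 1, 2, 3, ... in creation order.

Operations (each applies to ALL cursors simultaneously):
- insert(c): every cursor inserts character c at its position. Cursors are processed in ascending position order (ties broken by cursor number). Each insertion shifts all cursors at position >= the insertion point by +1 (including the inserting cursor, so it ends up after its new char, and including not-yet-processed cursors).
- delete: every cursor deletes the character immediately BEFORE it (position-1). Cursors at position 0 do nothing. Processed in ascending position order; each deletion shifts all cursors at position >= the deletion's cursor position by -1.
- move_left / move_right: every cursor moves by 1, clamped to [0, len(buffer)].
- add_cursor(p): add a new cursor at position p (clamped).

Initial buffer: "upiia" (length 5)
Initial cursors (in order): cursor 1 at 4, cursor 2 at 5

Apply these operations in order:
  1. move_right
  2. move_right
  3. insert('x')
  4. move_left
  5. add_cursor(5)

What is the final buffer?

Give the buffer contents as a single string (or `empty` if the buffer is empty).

Answer: upiiaxx

Derivation:
After op 1 (move_right): buffer="upiia" (len 5), cursors c1@5 c2@5, authorship .....
After op 2 (move_right): buffer="upiia" (len 5), cursors c1@5 c2@5, authorship .....
After op 3 (insert('x')): buffer="upiiaxx" (len 7), cursors c1@7 c2@7, authorship .....12
After op 4 (move_left): buffer="upiiaxx" (len 7), cursors c1@6 c2@6, authorship .....12
After op 5 (add_cursor(5)): buffer="upiiaxx" (len 7), cursors c3@5 c1@6 c2@6, authorship .....12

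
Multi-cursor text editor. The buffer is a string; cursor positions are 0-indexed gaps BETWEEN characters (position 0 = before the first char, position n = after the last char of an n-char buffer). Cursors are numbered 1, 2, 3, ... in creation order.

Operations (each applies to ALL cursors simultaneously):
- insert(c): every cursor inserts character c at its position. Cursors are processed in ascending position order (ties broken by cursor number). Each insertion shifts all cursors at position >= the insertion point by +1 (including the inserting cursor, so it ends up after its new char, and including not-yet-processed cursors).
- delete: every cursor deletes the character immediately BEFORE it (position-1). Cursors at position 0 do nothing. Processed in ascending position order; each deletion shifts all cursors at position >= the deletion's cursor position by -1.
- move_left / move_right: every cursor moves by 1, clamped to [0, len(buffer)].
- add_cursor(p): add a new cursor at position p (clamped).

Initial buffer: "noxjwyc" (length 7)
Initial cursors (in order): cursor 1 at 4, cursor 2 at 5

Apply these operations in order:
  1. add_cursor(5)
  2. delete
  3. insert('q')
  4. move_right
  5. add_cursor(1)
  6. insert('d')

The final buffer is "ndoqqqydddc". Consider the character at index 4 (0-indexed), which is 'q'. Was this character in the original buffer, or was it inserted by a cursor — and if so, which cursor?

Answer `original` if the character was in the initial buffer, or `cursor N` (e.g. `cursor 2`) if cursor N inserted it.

After op 1 (add_cursor(5)): buffer="noxjwyc" (len 7), cursors c1@4 c2@5 c3@5, authorship .......
After op 2 (delete): buffer="noyc" (len 4), cursors c1@2 c2@2 c3@2, authorship ....
After op 3 (insert('q')): buffer="noqqqyc" (len 7), cursors c1@5 c2@5 c3@5, authorship ..123..
After op 4 (move_right): buffer="noqqqyc" (len 7), cursors c1@6 c2@6 c3@6, authorship ..123..
After op 5 (add_cursor(1)): buffer="noqqqyc" (len 7), cursors c4@1 c1@6 c2@6 c3@6, authorship ..123..
After op 6 (insert('d')): buffer="ndoqqqydddc" (len 11), cursors c4@2 c1@10 c2@10 c3@10, authorship .4.123.123.
Authorship (.=original, N=cursor N): . 4 . 1 2 3 . 1 2 3 .
Index 4: author = 2

Answer: cursor 2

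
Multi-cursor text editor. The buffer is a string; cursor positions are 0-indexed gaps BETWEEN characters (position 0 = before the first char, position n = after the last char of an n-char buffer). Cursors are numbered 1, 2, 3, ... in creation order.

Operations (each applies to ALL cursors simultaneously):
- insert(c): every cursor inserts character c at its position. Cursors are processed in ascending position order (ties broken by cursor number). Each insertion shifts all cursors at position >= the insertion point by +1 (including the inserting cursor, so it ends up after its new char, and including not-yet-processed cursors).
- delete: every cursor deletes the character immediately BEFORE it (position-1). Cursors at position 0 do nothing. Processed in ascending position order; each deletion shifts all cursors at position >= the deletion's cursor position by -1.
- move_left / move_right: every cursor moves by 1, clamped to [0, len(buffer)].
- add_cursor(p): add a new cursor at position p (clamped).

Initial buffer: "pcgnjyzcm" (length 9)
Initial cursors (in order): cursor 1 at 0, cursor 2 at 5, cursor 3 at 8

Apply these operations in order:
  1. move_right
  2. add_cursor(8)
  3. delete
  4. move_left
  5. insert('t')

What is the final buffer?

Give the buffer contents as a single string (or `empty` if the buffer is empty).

Answer: tcgntjttz

Derivation:
After op 1 (move_right): buffer="pcgnjyzcm" (len 9), cursors c1@1 c2@6 c3@9, authorship .........
After op 2 (add_cursor(8)): buffer="pcgnjyzcm" (len 9), cursors c1@1 c2@6 c4@8 c3@9, authorship .........
After op 3 (delete): buffer="cgnjz" (len 5), cursors c1@0 c2@4 c3@5 c4@5, authorship .....
After op 4 (move_left): buffer="cgnjz" (len 5), cursors c1@0 c2@3 c3@4 c4@4, authorship .....
After op 5 (insert('t')): buffer="tcgntjttz" (len 9), cursors c1@1 c2@5 c3@8 c4@8, authorship 1...2.34.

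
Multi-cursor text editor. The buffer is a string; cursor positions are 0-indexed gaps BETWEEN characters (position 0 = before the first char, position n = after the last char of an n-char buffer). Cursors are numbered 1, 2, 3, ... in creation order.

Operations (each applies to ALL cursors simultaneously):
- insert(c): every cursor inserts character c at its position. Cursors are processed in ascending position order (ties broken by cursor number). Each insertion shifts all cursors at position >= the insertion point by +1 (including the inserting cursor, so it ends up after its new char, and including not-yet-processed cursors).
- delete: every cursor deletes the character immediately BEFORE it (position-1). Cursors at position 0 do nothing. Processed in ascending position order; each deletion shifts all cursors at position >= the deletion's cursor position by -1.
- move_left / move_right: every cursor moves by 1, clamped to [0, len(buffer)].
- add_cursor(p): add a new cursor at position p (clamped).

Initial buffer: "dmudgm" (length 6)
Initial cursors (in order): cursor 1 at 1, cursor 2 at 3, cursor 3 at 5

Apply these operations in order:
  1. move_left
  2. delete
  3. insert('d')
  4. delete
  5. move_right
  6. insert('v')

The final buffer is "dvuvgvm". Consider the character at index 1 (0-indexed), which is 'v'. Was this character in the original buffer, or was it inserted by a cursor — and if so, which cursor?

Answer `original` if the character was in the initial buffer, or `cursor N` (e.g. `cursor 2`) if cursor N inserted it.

Answer: cursor 1

Derivation:
After op 1 (move_left): buffer="dmudgm" (len 6), cursors c1@0 c2@2 c3@4, authorship ......
After op 2 (delete): buffer="dugm" (len 4), cursors c1@0 c2@1 c3@2, authorship ....
After op 3 (insert('d')): buffer="dddudgm" (len 7), cursors c1@1 c2@3 c3@5, authorship 1.2.3..
After op 4 (delete): buffer="dugm" (len 4), cursors c1@0 c2@1 c3@2, authorship ....
After op 5 (move_right): buffer="dugm" (len 4), cursors c1@1 c2@2 c3@3, authorship ....
After op 6 (insert('v')): buffer="dvuvgvm" (len 7), cursors c1@2 c2@4 c3@6, authorship .1.2.3.
Authorship (.=original, N=cursor N): . 1 . 2 . 3 .
Index 1: author = 1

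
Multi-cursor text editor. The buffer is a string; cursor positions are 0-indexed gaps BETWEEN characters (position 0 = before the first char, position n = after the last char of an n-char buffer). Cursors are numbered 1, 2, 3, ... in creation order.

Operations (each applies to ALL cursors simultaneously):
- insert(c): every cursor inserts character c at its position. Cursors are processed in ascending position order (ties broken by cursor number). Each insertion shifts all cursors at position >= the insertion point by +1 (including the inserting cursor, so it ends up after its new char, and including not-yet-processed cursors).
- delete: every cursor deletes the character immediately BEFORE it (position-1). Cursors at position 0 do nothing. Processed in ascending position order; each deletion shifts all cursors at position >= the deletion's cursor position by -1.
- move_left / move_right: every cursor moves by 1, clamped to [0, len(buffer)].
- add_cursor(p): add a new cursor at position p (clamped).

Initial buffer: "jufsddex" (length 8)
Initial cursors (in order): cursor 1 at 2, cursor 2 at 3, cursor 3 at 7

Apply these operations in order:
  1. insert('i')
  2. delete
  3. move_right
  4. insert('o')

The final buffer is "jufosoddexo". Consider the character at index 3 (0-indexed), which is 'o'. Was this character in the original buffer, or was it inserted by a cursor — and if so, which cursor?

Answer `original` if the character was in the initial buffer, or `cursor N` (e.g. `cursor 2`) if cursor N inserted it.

Answer: cursor 1

Derivation:
After op 1 (insert('i')): buffer="juifisddeix" (len 11), cursors c1@3 c2@5 c3@10, authorship ..1.2....3.
After op 2 (delete): buffer="jufsddex" (len 8), cursors c1@2 c2@3 c3@7, authorship ........
After op 3 (move_right): buffer="jufsddex" (len 8), cursors c1@3 c2@4 c3@8, authorship ........
After op 4 (insert('o')): buffer="jufosoddexo" (len 11), cursors c1@4 c2@6 c3@11, authorship ...1.2....3
Authorship (.=original, N=cursor N): . . . 1 . 2 . . . . 3
Index 3: author = 1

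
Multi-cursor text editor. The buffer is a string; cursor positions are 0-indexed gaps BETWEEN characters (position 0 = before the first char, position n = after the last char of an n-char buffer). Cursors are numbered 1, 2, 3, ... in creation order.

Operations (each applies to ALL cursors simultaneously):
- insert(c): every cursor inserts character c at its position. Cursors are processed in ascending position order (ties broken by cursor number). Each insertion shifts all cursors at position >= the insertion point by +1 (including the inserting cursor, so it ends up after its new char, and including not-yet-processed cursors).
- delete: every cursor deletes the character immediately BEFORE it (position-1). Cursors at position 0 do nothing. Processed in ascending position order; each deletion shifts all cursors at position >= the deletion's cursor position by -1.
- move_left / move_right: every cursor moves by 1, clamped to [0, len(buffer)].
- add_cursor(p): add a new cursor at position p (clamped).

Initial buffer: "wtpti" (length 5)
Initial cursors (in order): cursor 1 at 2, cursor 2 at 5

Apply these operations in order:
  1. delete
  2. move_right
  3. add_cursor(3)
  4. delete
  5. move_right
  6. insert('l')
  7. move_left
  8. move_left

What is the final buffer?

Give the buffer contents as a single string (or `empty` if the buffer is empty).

Answer: lll

Derivation:
After op 1 (delete): buffer="wpt" (len 3), cursors c1@1 c2@3, authorship ...
After op 2 (move_right): buffer="wpt" (len 3), cursors c1@2 c2@3, authorship ...
After op 3 (add_cursor(3)): buffer="wpt" (len 3), cursors c1@2 c2@3 c3@3, authorship ...
After op 4 (delete): buffer="" (len 0), cursors c1@0 c2@0 c3@0, authorship 
After op 5 (move_right): buffer="" (len 0), cursors c1@0 c2@0 c3@0, authorship 
After op 6 (insert('l')): buffer="lll" (len 3), cursors c1@3 c2@3 c3@3, authorship 123
After op 7 (move_left): buffer="lll" (len 3), cursors c1@2 c2@2 c3@2, authorship 123
After op 8 (move_left): buffer="lll" (len 3), cursors c1@1 c2@1 c3@1, authorship 123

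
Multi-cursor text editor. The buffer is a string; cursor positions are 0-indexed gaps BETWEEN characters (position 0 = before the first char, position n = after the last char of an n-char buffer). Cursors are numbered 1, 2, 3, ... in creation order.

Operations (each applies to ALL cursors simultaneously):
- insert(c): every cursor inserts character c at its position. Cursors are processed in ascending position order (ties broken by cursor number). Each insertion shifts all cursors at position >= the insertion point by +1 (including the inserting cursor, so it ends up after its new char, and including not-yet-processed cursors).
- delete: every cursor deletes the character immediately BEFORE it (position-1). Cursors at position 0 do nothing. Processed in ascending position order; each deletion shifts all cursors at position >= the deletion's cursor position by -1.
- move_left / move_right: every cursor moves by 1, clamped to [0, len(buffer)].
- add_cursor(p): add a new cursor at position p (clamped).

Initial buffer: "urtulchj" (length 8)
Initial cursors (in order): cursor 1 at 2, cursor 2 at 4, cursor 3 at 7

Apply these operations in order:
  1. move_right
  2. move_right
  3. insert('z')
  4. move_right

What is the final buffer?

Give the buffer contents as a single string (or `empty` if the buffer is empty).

Answer: urtuzlczhjz

Derivation:
After op 1 (move_right): buffer="urtulchj" (len 8), cursors c1@3 c2@5 c3@8, authorship ........
After op 2 (move_right): buffer="urtulchj" (len 8), cursors c1@4 c2@6 c3@8, authorship ........
After op 3 (insert('z')): buffer="urtuzlczhjz" (len 11), cursors c1@5 c2@8 c3@11, authorship ....1..2..3
After op 4 (move_right): buffer="urtuzlczhjz" (len 11), cursors c1@6 c2@9 c3@11, authorship ....1..2..3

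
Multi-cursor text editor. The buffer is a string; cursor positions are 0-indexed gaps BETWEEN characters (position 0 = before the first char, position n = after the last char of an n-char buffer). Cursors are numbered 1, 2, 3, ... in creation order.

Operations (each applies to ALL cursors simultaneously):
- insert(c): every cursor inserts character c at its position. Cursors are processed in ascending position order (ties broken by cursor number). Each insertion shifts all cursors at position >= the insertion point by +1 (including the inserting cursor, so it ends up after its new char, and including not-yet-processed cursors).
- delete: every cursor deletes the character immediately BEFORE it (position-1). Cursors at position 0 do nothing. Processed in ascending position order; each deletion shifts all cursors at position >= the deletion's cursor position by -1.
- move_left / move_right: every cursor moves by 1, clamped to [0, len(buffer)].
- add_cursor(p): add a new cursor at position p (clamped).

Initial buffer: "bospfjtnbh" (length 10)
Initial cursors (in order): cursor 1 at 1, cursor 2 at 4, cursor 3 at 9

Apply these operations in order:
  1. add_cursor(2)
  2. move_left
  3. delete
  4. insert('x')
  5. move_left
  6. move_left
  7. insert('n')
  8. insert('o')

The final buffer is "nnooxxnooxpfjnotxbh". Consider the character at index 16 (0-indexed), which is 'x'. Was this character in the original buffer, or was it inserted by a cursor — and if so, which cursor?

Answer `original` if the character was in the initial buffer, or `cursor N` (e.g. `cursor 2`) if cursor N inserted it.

Answer: cursor 3

Derivation:
After op 1 (add_cursor(2)): buffer="bospfjtnbh" (len 10), cursors c1@1 c4@2 c2@4 c3@9, authorship ..........
After op 2 (move_left): buffer="bospfjtnbh" (len 10), cursors c1@0 c4@1 c2@3 c3@8, authorship ..........
After op 3 (delete): buffer="opfjtbh" (len 7), cursors c1@0 c4@0 c2@1 c3@5, authorship .......
After op 4 (insert('x')): buffer="xxoxpfjtxbh" (len 11), cursors c1@2 c4@2 c2@4 c3@9, authorship 14.2....3..
After op 5 (move_left): buffer="xxoxpfjtxbh" (len 11), cursors c1@1 c4@1 c2@3 c3@8, authorship 14.2....3..
After op 6 (move_left): buffer="xxoxpfjtxbh" (len 11), cursors c1@0 c4@0 c2@2 c3@7, authorship 14.2....3..
After op 7 (insert('n')): buffer="nnxxnoxpfjntxbh" (len 15), cursors c1@2 c4@2 c2@5 c3@11, authorship 14142.2...3.3..
After op 8 (insert('o')): buffer="nnooxxnooxpfjnotxbh" (len 19), cursors c1@4 c4@4 c2@8 c3@15, authorship 14141422.2...33.3..
Authorship (.=original, N=cursor N): 1 4 1 4 1 4 2 2 . 2 . . . 3 3 . 3 . .
Index 16: author = 3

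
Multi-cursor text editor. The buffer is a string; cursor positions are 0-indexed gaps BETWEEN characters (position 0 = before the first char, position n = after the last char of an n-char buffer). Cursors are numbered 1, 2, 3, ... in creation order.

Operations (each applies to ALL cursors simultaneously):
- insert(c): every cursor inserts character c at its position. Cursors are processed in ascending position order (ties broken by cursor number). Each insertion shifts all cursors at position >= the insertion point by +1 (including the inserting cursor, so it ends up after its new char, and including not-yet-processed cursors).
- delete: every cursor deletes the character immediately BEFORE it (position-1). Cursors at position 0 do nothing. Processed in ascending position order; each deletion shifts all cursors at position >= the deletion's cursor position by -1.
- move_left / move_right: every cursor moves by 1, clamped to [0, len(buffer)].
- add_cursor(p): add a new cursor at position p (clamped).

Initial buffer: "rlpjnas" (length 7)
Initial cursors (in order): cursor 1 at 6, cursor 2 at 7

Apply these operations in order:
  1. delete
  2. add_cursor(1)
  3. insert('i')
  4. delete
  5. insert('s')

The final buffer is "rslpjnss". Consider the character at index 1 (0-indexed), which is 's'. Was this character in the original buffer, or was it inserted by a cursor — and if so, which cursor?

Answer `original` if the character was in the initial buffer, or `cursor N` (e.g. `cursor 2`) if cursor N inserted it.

Answer: cursor 3

Derivation:
After op 1 (delete): buffer="rlpjn" (len 5), cursors c1@5 c2@5, authorship .....
After op 2 (add_cursor(1)): buffer="rlpjn" (len 5), cursors c3@1 c1@5 c2@5, authorship .....
After op 3 (insert('i')): buffer="rilpjnii" (len 8), cursors c3@2 c1@8 c2@8, authorship .3....12
After op 4 (delete): buffer="rlpjn" (len 5), cursors c3@1 c1@5 c2@5, authorship .....
After op 5 (insert('s')): buffer="rslpjnss" (len 8), cursors c3@2 c1@8 c2@8, authorship .3....12
Authorship (.=original, N=cursor N): . 3 . . . . 1 2
Index 1: author = 3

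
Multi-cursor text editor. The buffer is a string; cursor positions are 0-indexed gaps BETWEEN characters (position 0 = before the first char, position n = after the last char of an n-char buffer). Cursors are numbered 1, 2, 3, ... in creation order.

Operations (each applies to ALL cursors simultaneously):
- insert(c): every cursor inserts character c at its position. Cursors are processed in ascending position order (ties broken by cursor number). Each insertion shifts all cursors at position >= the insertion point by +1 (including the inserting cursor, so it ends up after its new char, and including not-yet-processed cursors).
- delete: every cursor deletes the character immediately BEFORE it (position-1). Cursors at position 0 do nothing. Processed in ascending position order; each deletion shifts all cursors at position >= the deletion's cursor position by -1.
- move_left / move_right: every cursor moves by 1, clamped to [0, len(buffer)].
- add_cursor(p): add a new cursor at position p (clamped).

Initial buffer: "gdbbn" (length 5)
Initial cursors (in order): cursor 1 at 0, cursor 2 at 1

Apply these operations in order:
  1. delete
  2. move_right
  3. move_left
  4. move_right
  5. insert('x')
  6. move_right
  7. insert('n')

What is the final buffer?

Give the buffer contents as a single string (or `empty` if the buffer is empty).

After op 1 (delete): buffer="dbbn" (len 4), cursors c1@0 c2@0, authorship ....
After op 2 (move_right): buffer="dbbn" (len 4), cursors c1@1 c2@1, authorship ....
After op 3 (move_left): buffer="dbbn" (len 4), cursors c1@0 c2@0, authorship ....
After op 4 (move_right): buffer="dbbn" (len 4), cursors c1@1 c2@1, authorship ....
After op 5 (insert('x')): buffer="dxxbbn" (len 6), cursors c1@3 c2@3, authorship .12...
After op 6 (move_right): buffer="dxxbbn" (len 6), cursors c1@4 c2@4, authorship .12...
After op 7 (insert('n')): buffer="dxxbnnbn" (len 8), cursors c1@6 c2@6, authorship .12.12..

Answer: dxxbnnbn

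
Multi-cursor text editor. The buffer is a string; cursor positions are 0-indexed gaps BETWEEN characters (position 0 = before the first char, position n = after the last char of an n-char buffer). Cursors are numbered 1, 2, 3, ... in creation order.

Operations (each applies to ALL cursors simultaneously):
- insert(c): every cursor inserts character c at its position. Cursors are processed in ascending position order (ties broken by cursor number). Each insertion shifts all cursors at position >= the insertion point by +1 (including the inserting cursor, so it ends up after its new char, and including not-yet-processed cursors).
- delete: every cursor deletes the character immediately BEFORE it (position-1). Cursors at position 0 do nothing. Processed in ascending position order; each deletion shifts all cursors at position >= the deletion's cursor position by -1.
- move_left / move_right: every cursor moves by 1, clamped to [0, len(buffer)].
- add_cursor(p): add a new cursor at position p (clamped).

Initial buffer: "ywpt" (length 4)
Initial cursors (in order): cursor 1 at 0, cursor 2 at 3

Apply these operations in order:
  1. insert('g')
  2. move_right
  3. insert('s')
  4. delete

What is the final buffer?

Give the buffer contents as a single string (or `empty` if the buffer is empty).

Answer: gywpgt

Derivation:
After op 1 (insert('g')): buffer="gywpgt" (len 6), cursors c1@1 c2@5, authorship 1...2.
After op 2 (move_right): buffer="gywpgt" (len 6), cursors c1@2 c2@6, authorship 1...2.
After op 3 (insert('s')): buffer="gyswpgts" (len 8), cursors c1@3 c2@8, authorship 1.1..2.2
After op 4 (delete): buffer="gywpgt" (len 6), cursors c1@2 c2@6, authorship 1...2.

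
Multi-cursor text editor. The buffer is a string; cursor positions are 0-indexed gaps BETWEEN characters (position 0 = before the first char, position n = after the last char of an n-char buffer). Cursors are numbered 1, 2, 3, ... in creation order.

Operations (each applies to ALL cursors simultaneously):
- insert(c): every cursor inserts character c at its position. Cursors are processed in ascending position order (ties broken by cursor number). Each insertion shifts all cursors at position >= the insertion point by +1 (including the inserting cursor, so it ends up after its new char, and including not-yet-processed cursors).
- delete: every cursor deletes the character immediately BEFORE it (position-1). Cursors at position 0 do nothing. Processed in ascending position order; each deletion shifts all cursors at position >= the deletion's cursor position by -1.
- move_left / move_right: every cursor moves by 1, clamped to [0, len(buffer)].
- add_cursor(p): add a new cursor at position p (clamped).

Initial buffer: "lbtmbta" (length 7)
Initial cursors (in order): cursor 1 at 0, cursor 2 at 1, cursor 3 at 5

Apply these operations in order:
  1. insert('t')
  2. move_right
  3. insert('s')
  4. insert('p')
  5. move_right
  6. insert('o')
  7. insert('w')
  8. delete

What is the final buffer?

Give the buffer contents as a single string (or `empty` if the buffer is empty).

After op 1 (insert('t')): buffer="tltbtmbtta" (len 10), cursors c1@1 c2@3 c3@8, authorship 1.2....3..
After op 2 (move_right): buffer="tltbtmbtta" (len 10), cursors c1@2 c2@4 c3@9, authorship 1.2....3..
After op 3 (insert('s')): buffer="tlstbstmbttsa" (len 13), cursors c1@3 c2@6 c3@12, authorship 1.12.2...3.3.
After op 4 (insert('p')): buffer="tlsptbsptmbttspa" (len 16), cursors c1@4 c2@8 c3@15, authorship 1.112.22...3.33.
After op 5 (move_right): buffer="tlsptbsptmbttspa" (len 16), cursors c1@5 c2@9 c3@16, authorship 1.112.22...3.33.
After op 6 (insert('o')): buffer="tlsptobsptombttspao" (len 19), cursors c1@6 c2@11 c3@19, authorship 1.1121.22.2..3.33.3
After op 7 (insert('w')): buffer="tlsptowbsptowmbttspaow" (len 22), cursors c1@7 c2@13 c3@22, authorship 1.11211.22.22..3.33.33
After op 8 (delete): buffer="tlsptobsptombttspao" (len 19), cursors c1@6 c2@11 c3@19, authorship 1.1121.22.2..3.33.3

Answer: tlsptobsptombttspao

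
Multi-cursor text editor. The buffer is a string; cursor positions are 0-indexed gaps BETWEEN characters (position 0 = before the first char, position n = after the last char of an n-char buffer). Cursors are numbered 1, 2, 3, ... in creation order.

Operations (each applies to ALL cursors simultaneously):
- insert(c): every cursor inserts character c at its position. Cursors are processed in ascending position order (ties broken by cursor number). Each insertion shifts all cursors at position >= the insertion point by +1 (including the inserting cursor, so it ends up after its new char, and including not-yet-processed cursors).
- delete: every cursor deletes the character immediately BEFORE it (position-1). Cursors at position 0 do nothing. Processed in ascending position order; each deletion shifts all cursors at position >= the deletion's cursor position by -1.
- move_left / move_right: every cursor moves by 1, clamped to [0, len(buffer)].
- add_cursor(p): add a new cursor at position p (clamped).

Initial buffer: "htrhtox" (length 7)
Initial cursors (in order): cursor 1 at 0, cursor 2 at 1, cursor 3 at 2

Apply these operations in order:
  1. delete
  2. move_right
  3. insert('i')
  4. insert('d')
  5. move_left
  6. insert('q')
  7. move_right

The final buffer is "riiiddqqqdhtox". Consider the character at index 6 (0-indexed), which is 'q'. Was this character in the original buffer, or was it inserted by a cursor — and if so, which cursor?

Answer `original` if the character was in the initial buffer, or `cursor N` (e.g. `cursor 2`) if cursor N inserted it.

After op 1 (delete): buffer="rhtox" (len 5), cursors c1@0 c2@0 c3@0, authorship .....
After op 2 (move_right): buffer="rhtox" (len 5), cursors c1@1 c2@1 c3@1, authorship .....
After op 3 (insert('i')): buffer="riiihtox" (len 8), cursors c1@4 c2@4 c3@4, authorship .123....
After op 4 (insert('d')): buffer="riiidddhtox" (len 11), cursors c1@7 c2@7 c3@7, authorship .123123....
After op 5 (move_left): buffer="riiidddhtox" (len 11), cursors c1@6 c2@6 c3@6, authorship .123123....
After op 6 (insert('q')): buffer="riiiddqqqdhtox" (len 14), cursors c1@9 c2@9 c3@9, authorship .123121233....
After op 7 (move_right): buffer="riiiddqqqdhtox" (len 14), cursors c1@10 c2@10 c3@10, authorship .123121233....
Authorship (.=original, N=cursor N): . 1 2 3 1 2 1 2 3 3 . . . .
Index 6: author = 1

Answer: cursor 1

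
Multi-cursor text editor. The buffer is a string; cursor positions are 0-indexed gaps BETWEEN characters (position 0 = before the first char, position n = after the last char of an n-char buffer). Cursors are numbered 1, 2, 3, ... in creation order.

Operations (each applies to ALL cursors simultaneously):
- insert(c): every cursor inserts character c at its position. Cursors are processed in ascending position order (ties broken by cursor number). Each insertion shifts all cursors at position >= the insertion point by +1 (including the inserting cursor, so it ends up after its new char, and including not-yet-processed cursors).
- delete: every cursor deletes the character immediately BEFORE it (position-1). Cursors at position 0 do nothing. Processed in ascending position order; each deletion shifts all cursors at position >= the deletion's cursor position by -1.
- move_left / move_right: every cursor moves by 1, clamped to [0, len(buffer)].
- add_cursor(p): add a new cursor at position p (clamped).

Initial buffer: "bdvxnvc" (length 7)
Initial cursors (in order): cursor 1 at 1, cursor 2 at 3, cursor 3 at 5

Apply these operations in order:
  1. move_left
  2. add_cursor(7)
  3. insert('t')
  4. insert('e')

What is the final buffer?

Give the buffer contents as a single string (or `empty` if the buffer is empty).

Answer: tebdtevxtenvcte

Derivation:
After op 1 (move_left): buffer="bdvxnvc" (len 7), cursors c1@0 c2@2 c3@4, authorship .......
After op 2 (add_cursor(7)): buffer="bdvxnvc" (len 7), cursors c1@0 c2@2 c3@4 c4@7, authorship .......
After op 3 (insert('t')): buffer="tbdtvxtnvct" (len 11), cursors c1@1 c2@4 c3@7 c4@11, authorship 1..2..3...4
After op 4 (insert('e')): buffer="tebdtevxtenvcte" (len 15), cursors c1@2 c2@6 c3@10 c4@15, authorship 11..22..33...44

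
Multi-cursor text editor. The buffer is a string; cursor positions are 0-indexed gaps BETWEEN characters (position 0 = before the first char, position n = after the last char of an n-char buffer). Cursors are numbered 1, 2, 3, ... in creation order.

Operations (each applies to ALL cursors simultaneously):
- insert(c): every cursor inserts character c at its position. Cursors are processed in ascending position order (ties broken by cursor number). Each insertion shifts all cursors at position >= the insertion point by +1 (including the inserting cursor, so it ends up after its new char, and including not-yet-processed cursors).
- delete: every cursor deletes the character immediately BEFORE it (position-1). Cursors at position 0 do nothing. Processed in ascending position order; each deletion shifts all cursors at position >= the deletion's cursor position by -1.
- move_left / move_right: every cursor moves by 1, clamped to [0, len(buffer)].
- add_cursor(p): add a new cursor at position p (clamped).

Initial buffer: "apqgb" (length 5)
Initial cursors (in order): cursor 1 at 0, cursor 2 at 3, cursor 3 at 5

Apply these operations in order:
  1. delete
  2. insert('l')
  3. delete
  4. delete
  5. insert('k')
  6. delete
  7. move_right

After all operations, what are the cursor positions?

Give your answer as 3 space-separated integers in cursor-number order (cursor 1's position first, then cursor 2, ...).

Answer: 1 1 1

Derivation:
After op 1 (delete): buffer="apg" (len 3), cursors c1@0 c2@2 c3@3, authorship ...
After op 2 (insert('l')): buffer="laplgl" (len 6), cursors c1@1 c2@4 c3@6, authorship 1..2.3
After op 3 (delete): buffer="apg" (len 3), cursors c1@0 c2@2 c3@3, authorship ...
After op 4 (delete): buffer="a" (len 1), cursors c1@0 c2@1 c3@1, authorship .
After op 5 (insert('k')): buffer="kakk" (len 4), cursors c1@1 c2@4 c3@4, authorship 1.23
After op 6 (delete): buffer="a" (len 1), cursors c1@0 c2@1 c3@1, authorship .
After op 7 (move_right): buffer="a" (len 1), cursors c1@1 c2@1 c3@1, authorship .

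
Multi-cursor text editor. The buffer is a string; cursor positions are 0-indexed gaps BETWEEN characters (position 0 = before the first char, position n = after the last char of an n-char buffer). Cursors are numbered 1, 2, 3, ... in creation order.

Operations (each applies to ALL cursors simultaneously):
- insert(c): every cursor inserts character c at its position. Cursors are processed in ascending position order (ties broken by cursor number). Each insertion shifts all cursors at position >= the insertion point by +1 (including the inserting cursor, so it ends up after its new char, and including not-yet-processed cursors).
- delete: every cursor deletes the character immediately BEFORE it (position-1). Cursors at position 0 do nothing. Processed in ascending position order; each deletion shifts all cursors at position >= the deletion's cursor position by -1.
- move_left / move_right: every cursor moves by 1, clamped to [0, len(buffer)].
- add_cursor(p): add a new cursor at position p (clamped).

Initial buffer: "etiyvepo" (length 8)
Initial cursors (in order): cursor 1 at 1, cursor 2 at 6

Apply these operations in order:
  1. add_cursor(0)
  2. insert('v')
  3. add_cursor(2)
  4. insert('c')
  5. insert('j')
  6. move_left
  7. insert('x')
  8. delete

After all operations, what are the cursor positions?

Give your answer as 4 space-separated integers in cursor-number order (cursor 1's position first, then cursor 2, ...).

After op 1 (add_cursor(0)): buffer="etiyvepo" (len 8), cursors c3@0 c1@1 c2@6, authorship ........
After op 2 (insert('v')): buffer="vevtiyvevpo" (len 11), cursors c3@1 c1@3 c2@9, authorship 3.1.....2..
After op 3 (add_cursor(2)): buffer="vevtiyvevpo" (len 11), cursors c3@1 c4@2 c1@3 c2@9, authorship 3.1.....2..
After op 4 (insert('c')): buffer="vcecvctiyvevcpo" (len 15), cursors c3@2 c4@4 c1@6 c2@13, authorship 33.411.....22..
After op 5 (insert('j')): buffer="vcjecjvcjtiyvevcjpo" (len 19), cursors c3@3 c4@6 c1@9 c2@17, authorship 333.44111.....222..
After op 6 (move_left): buffer="vcjecjvcjtiyvevcjpo" (len 19), cursors c3@2 c4@5 c1@8 c2@16, authorship 333.44111.....222..
After op 7 (insert('x')): buffer="vcxjecxjvcxjtiyvevcxjpo" (len 23), cursors c3@3 c4@7 c1@11 c2@20, authorship 3333.4441111.....2222..
After op 8 (delete): buffer="vcjecjvcjtiyvevcjpo" (len 19), cursors c3@2 c4@5 c1@8 c2@16, authorship 333.44111.....222..

Answer: 8 16 2 5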